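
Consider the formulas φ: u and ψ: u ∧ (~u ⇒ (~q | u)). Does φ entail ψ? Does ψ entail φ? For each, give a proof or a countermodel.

Both directions hold.

(→) Assume the antecedent. If u is true, u ∧ (~u ⇒ (~q | u)) reduces to true regardless of the other variables. If u is false, the antecedent cannot hold. Either way u ∧ (~u ⇒ (~q | u)) holds.

(←) Assume the antecedent. If u is true, u reduces to true regardless of the other variables. If u is false, the antecedent cannot hold. Either way u holds.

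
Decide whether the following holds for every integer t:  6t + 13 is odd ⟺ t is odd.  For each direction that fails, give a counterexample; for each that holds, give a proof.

(⟹) This fails: take t = 4. Then 6t + 13 = 37, which is odd, yet t = 4 is even, not odd.

(⟸) Suppose t is odd. Since 6 is even, 6t is even for every t, so 6t + 13 has the same parity as 13, which is odd. Hence 6t + 13 is odd.

Not equivalent: only (⇐) holds.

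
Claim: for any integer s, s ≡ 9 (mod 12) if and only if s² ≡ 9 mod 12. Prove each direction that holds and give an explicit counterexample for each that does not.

Not equivalent: only (⇒) holds.

[⇒] Suppose s ≡ 9 (mod 12). Write s = 12j + 9. Then (12j + 9)² = 144j² + 216j + 81 = 12(12j² + 18j + 6) + 9, so s² ≡ 9 (mod 12).

[⇐] This fails: take s = 3. Then 3² = 9 ≡ 9 (mod 12), yet 3 ≡ 3 (mod 12), not 9.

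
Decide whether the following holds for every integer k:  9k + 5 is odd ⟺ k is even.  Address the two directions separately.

[⇒] Suppose 9k + 5 is odd. Since 9 is odd, 9k and k have the same parity, so 9k + 5 ≡ k + 5 (mod 2). As 5 is odd, 9k + 5 is odd exactly when k is even. Thus k is even.

[⇐] Conversely, suppose k is even; write k = 2j. Then 9k + 5 = 9·(2j) + 5 = 2·9j + 5, which is odd.

Both implications hold.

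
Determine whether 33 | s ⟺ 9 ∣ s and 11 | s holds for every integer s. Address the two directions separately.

(⇒) This fails: take s = 33. Certainly 33 ∣ 33, but 9 ∤ 33.

(⇐) Suppose 9 ∣ s and 11 ∣ s. Any common multiple of 9 and 11 is a multiple of their lcm; here gcd(9, 11) = 1, so lcm(9, 11) = 9·11 = 99, so 99 ∣ s. Since 33 ∣ 99, it follows that 33 ∣ s.

Not equivalent: only (⇐) holds.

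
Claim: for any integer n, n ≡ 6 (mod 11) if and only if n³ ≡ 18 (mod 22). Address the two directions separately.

Converse. The residues r modulo 22 with r³ ≡ 18 (mod 22) are exactly {6}, and each is ≡ 6 (mod 11).

Forward direction. This fails: take n = 17. Then 17 ≡ 6 (mod 11), but 17³ = 4913 ≡ 7 (mod 22), not 18.

The forward direction fails; the converse holds.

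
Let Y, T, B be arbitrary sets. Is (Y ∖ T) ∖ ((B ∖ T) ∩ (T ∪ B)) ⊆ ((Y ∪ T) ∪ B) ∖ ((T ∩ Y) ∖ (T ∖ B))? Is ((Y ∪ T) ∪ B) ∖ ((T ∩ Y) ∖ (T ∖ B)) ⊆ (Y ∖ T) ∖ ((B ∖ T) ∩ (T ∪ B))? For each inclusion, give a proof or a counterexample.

Forward inclusion. Let x ∈ (Y ∖ T) ∖ ((B ∖ T) ∩ (T ∪ B)). Then x ∈ Y and x ∉ T, B, from which x ∈ ((Y ∪ T) ∪ B) ∖ ((T ∩ Y) ∖ (T ∖ B)).

Reverse inclusion. This inclusion fails. Take Y = ∅, T = {1}, B = ∅; then 1 ∈ ((Y ∪ T) ∪ B) ∖ ((T ∩ Y) ∖ (T ∖ B)) but 1 ∉ (Y ∖ T) ∖ ((B ∖ T) ∩ (T ∪ B)).

Only the forward inclusion holds.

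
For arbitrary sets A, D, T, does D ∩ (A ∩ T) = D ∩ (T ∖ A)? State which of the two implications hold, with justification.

(⊆) This inclusion fails. Take A = {1}, D = {1}, T = {1}; then 1 ∈ D ∩ (A ∩ T) but 1 ∉ D ∩ (T ∖ A).

(⊇) This inclusion fails. Take A = ∅, D = {1}, T = {1}; then 1 ∈ D ∩ (T ∖ A) but 1 ∉ D ∩ (A ∩ T).

Both inclusions fail.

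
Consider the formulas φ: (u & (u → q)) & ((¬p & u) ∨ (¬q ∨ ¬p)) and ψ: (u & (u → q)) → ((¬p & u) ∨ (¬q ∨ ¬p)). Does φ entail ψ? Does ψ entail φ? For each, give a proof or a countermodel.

Forward direction. Assume the antecedent. If q is true, the antecedent forces (q = T, u = T, p = F), and the consequent holds there. If q is false, the antecedent cannot hold. Either way the consequent holds.

Converse. This fails. Under q = F, u = F, p = F, the left side is false but the right side is true.

Only the forward direction holds.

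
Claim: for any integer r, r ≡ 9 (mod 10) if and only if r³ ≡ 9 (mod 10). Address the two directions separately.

(←) Suppose r³ ≡ 9 (mod 10). The only residue r in {0, …, 9} with r³ ≡ 9 (mod 10) is r = 9, so r ≡ 9 (mod 10).

(→) Suppose r ≡ 9 (mod 10). Write r = 10j + 9. Then (10j + 9)³ = 1000j³ + 2700j² + 2430j + 729 = 10(100j³ + 270j² + 243j + 72) + 9, so r³ ≡ 9 (mod 10).

The biconditional holds.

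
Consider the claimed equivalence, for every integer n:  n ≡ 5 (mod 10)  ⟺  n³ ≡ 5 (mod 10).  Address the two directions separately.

Both directions hold.

[⇒] Suppose n ≡ 5 (mod 10). Write n = 10j + 5. Then (10j + 5)³ = 1000j³ + 1500j² + 750j + 125 = 10(100j³ + 150j² + 75j + 12) + 5, so n³ ≡ 5 (mod 10).

[⇐] For the converse, argue contrapositively. If n ≢ 5 (mod 10), then n is congruent to one of 0, 1, 2, 3, 4, 6, 7, 8, 9 modulo 10, and these give n³ ≡ 0, 1, 8, 7, 4, 6, 3, 2, 9 respectively — never 5.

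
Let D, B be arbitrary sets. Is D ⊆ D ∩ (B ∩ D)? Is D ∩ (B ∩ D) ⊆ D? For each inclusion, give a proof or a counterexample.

Forward inclusion. This inclusion fails. Take D = {1}, B = ∅; then 1 ∈ D but 1 ∉ D ∩ (B ∩ D).

Reverse inclusion. Let x ∈ D ∩ (B ∩ D). Then x ∈ D ∩ B, from which x ∈ D.

(⊆) fails; (⊇) holds.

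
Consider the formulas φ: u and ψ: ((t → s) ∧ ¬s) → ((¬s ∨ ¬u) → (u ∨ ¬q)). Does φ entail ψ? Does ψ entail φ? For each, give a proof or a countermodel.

(⇒) holds; (⇐) fails.

(⟸) This fails. Under u = F, q = F, t = F, s = F, the left side is false but the right side is true.

(⟹) Assume the antecedent. If u is true, the consequent reduces to true regardless of the other variables. If u is false, the antecedent cannot hold. Either way the consequent holds.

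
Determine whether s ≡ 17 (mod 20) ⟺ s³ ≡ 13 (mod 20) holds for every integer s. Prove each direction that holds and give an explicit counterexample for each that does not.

Both implications hold.

Converse. Suppose s³ ≡ 13 (mod 20). The only residue r in {0, …, 19} with r³ ≡ 13 (mod 20) is r = 17, so s ≡ 17 (mod 20).

Forward direction. Suppose s ≡ 17 (mod 20). Write s = 20j + 17. Then (20j + 17)³ = 8000j³ + 20400j² + 17340j + 4913 = 20(400j³ + 1020j² + 867j + 245) + 13, so s³ ≡ 13 (mod 20).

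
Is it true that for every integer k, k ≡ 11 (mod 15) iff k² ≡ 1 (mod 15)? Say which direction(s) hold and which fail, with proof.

(←) This fails: take k = 1. Then 1² = 1 ≡ 1 (mod 15), yet 1 ≡ 1 (mod 15), not 11.

(→) Suppose k ≡ 11 (mod 15). Write k = 15j + 11. Then (15j + 11)² = 225j² + 330j + 121 = 15(15j² + 22j + 8) + 1, so k² ≡ 1 (mod 15).

Only the forward implication holds.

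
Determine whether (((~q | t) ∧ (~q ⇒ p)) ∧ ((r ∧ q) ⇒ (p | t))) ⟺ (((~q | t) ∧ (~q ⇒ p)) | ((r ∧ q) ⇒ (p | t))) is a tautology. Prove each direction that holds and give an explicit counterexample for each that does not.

(→) Assume the antecedent. If p is true, the consequent reduces to true regardless of the other variables. If p is false, the antecedent forces (p = F, r = F, q = T, t = T) or (p = F, r = T, q = T, t = T), and the consequent holds there. Either way the consequent holds.

(←) This fails. Under p = F, r = F, q = F, t = F, the left side is false but the right side is true.

Only the forward implication holds.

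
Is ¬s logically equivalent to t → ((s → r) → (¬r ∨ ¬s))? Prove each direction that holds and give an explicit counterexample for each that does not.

(→) Assume the antecedent. If t is true, the antecedent forces (t = T, s = F, r = F) or (t = T, s = F, r = T), and t → ((s → r) → (¬r ∨ ¬s)) holds there. If t is false, t → ((s → r) → (¬r ∨ ¬s)) reduces to true regardless of the other variables. Either way t → ((s → r) → (¬r ∨ ¬s)) holds.

(←) This fails. Under t = F, s = T, r = F, the left side is false but the right side is true.

Not equivalent: only (⇒) holds.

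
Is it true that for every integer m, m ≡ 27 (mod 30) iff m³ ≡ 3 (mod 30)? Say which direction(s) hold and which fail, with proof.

Equivalent; both directions hold.

(⇐) Suppose m³ ≡ 3 (mod 30). The only residue r in {0, …, 29} with r³ ≡ 3 (mod 30) is r = 27, so m ≡ 27 (mod 30).

(⇒) Suppose m ≡ 27 (mod 30). Write m = 30j + 27. Then (30j + 27)³ = 27000j³ + 72900j² + 65610j + 19683 = 30(900j³ + 2430j² + 2187j + 656) + 3, so m³ ≡ 3 (mod 30).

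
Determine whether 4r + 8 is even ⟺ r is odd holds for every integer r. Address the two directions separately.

[⇐] Suppose r is odd. Since 4 is even, 4r is even for every r, so 4r + 8 has the same parity as 8, which is even. Hence 4r + 8 is even.

[⇒] This fails: take r = 4. Then 4r + 8 = 24, which is even, yet r = 4 is even, not odd.

Only the reverse direction holds.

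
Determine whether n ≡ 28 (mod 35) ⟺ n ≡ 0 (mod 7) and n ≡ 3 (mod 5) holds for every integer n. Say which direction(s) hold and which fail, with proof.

Forward direction. Suppose n ≡ 28 (mod 35); write n = 35j + 28. Since 7 ∣ 35, reducing mod 7 gives n ≡ 28 ≡ 0 (mod 7); since 5 ∣ 35, reducing mod 5 gives n ≡ 28 ≡ 3 (mod 5).

Converse. If n ≡ 0 (mod 7) and n ≡ 3 (mod 5), then by the Chinese remainder theorem n ≡ 28 (mod 35). This is exactly n ≡ 28 (mod 35).

Both directions hold.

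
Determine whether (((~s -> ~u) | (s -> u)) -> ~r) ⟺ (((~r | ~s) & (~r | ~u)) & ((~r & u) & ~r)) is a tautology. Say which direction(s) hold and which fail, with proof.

(⇒) fails; (⇐) holds.

(→) This fails. Under u = F, s = F, r = F, the left side is true but the right side is false.

(←) Assume the antecedent. If u is true, the antecedent forces (u = T, s = F, r = F) or (u = T, s = T, r = F), and ((~s -> ~u) | (s -> u)) -> ~r holds there. If u is false, the antecedent cannot hold. Either way ((~s -> ~u) | (s -> u)) -> ~r holds.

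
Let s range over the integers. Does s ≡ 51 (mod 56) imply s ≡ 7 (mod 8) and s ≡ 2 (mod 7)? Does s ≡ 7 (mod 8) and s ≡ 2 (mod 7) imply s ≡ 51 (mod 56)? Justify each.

Both directions fail.

(⟹) This fails: s = 51 gives 51 ≡ 51 (mod 56) but 51 ≡ 3 (mod 8), so the conjunction on the right does not hold.

(⟸) This fails: s = 23 satisfies both congruences on the right (23 ≡ 7 mod 8 and 23 ≡ 2 mod 7) yet 23 ≡ 23 (mod 56), not 51.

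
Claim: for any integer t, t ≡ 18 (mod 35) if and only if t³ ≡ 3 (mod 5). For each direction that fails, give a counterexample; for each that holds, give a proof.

Neither implication holds.

Forward direction. This fails: take t = 18. Then 18 ≡ 18 (mod 35), but 18³ = 5832 ≡ 2 (mod 5), not 3.

Converse. This fails: take t = 2. Then 2³ = 8 ≡ 3 (mod 5), yet 2 ≡ 2 (mod 35), not 18.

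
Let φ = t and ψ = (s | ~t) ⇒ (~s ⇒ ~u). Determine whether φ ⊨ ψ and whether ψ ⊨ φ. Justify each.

[⇐] This fails. Under t = F, u = F, s = F, the left side is false but the right side is true.

[⇒] Assume the antecedent. If t is true, (s | ~t) ⇒ (~s ⇒ ~u) reduces to true regardless of the other variables. If t is false, the antecedent cannot hold. Either way (s | ~t) ⇒ (~s ⇒ ~u) holds.

Not equivalent: only (⇒) holds.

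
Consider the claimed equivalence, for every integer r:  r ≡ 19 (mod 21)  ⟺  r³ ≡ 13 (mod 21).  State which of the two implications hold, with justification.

(⇒) Suppose r ≡ 19 (mod 21). Write r = 21j + 19. Then (21j + 19)³ = 9261j³ + 25137j² + 22743j + 6859 = 21(441j³ + 1197j² + 1083j + 326) + 13, so r³ ≡ 13 (mod 21).

(⇐) This fails: take r = 10. Then 10³ = 1000 ≡ 13 (mod 21), yet 10 ≡ 10 (mod 21), not 19.

Not equivalent: only (⇒) holds.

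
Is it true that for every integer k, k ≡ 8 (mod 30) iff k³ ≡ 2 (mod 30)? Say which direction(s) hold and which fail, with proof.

(←) Suppose k³ ≡ 2 (mod 30). The only residue r in {0, …, 29} with r³ ≡ 2 (mod 30) is r = 8, so k ≡ 8 (mod 30).

(→) Suppose k ≡ 8 (mod 30). Write k = 30j + 8. Then (30j + 8)³ = 27000j³ + 21600j² + 5760j + 512 = 30(900j³ + 720j² + 192j + 17) + 2, so k³ ≡ 2 (mod 30).

Both directions hold.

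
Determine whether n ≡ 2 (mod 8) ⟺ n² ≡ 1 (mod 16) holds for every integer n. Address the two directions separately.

Neither implication holds.

(⟹) This fails: take n = 2. Then 2 ≡ 2 (mod 8), but 2² = 4 ≡ 4 (mod 16), not 1.

(⟸) This fails: take n = 1. Then 1² = 1 ≡ 1 (mod 16), yet 1 ≡ 1 (mod 8), not 2.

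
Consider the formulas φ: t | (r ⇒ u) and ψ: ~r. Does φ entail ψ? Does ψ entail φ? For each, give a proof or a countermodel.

(⟹) This fails. Under r = T, u = T, t = F, the left side is true but the right side is false.

(⟸) Assume the antecedent. If r is true, the antecedent cannot hold. If r is false, t | (r ⇒ u) reduces to true regardless of the other variables. Either way t | (r ⇒ u) holds.

(⇒) fails; (⇐) holds.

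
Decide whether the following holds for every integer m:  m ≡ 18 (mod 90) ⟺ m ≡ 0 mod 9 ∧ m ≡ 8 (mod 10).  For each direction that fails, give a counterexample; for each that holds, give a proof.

(⇐) If m ≡ 0 (mod 9) and m ≡ 8 (mod 10), then by the Chinese remainder theorem m ≡ 18 (mod 90). This is exactly m ≡ 18 (mod 90).

(⇒) Suppose m ≡ 18 (mod 90); write m = 90j + 18. Since 9 ∣ 90, reducing mod 9 gives m ≡ 18 ≡ 0 (mod 9); since 10 ∣ 90, reducing mod 10 gives m ≡ 18 ≡ 8 (mod 10).

The biconditional holds.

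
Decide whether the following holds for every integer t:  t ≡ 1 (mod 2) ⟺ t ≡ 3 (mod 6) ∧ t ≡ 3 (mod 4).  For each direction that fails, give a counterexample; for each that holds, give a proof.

Not equivalent: only (⇐) holds.

(⇒) This fails: t = 1 gives 1 ≡ 1 (mod 2) but 1 ≡ 1 (mod 6), so the conjunction on the right does not hold.

(⇐) Conversely, if t ≡ 3 (mod 6) and t ≡ 3 (mod 4), then by the Chinese remainder theorem t ≡ 3 (mod 12). Since 3 ≡ 1 (mod 2) and 2 ∣ 12, we get t ≡ 1 (mod 2).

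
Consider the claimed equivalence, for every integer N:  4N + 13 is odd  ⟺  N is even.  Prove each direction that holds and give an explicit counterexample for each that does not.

The forward direction fails; the converse holds.

Forward direction. This fails: take N = 5. Then 4N + 13 = 33, which is odd, yet N = 5 is odd, not even.

Converse. Suppose N is even. Since 4 is even, 4N is even for every N, so 4N + 13 has the same parity as 13, which is odd. Hence 4N + 13 is odd.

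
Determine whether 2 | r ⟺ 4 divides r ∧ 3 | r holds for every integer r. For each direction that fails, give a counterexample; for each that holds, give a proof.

(⟸) Suppose 4 ∣ r and 3 ∣ r. Any common multiple of 4 and 3 is a multiple of their lcm; here gcd(4, 3) = 1, so lcm(4, 3) = 4·3 = 12, so 12 ∣ r. Since 2 ∣ 12, it follows that 2 ∣ r.

(⟹) This fails: take r = 2. Certainly 2 ∣ 2, but 4 ∤ 2.

Only the reverse direction holds.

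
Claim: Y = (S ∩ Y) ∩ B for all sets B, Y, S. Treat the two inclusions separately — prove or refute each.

(⊆) This inclusion fails. Take B = ∅, Y = {1}, S = ∅; then 1 ∈ Y but 1 ∉ (S ∩ Y) ∩ B.

(⊇) Let x ∈ (S ∩ Y) ∩ B. Then x ∈ B ∩ Y ∩ S, from which x ∈ Y.

(⊆) fails; (⊇) holds.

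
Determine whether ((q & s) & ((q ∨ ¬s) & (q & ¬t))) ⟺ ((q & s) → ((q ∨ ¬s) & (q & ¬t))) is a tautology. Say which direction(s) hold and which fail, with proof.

(⇒) Assume the antecedent. If t is true, the antecedent cannot hold. If t is false, the consequent reduces to true regardless of the other variables. Either way the consequent holds.

(⇐) This fails. Under t = F, q = F, s = F, the left side is false but the right side is true.

Only the forward direction holds.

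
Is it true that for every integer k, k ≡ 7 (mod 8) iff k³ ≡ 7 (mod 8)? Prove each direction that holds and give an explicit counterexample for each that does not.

[⇒] Suppose k ≡ 7 (mod 8). Write k = 8j + 7. Then (8j + 7)³ = 512j³ + 1344j² + 1176j + 343 = 8(64j³ + 168j² + 147j + 42) + 7, so k³ ≡ 7 (mod 8).

[⇐] Conversely, suppose k³ ≡ 7 (mod 8). The only residue r in {0, …, 7} with r³ ≡ 7 (mod 8) is r = 7, so k ≡ 7 (mod 8).

Both directions hold.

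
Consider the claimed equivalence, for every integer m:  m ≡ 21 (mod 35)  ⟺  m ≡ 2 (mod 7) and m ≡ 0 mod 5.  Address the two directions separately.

(→) This fails: m = 21 gives 21 ≡ 21 (mod 35) but 21 ≡ 0 (mod 7), so the conjunction on the right does not hold.

(←) This fails: m = 30 satisfies both congruences on the right (30 ≡ 2 mod 7 and 30 ≡ 0 mod 5) yet 30 ≡ 30 (mod 35), not 21.

Neither implication holds.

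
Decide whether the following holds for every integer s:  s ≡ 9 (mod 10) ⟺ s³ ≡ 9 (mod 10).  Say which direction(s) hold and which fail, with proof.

[⇐] For the converse, argue contrapositively. If s ≢ 9 (mod 10), then s is congruent to one of 0, 1, 2, 3, 4, 5, 6, 7, 8 modulo 10, and these give s³ ≡ 0, 1, 8, 7, 4, 5, 6, 3, 2 respectively — never 9.

[⇒] Suppose s ≡ 9 (mod 10). Write s = 10j + 9. Then (10j + 9)³ = 1000j³ + 2700j² + 2430j + 729 = 10(100j³ + 270j² + 243j + 72) + 9, so s³ ≡ 9 (mod 10).

Both directions hold; the statement is true.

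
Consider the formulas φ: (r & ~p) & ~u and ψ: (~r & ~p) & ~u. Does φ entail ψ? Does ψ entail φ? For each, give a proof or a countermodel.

[⇒] This fails. Under p = F, u = F, r = T, the left side is true but the right side is false.

[⇐] This fails. Under p = F, u = F, r = F, the left side is false but the right side is true.

Neither implication holds.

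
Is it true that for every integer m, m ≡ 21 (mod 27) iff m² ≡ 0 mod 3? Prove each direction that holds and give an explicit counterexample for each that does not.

(⇒) holds; (⇐) fails.

(→) Suppose m ≡ 21 (mod 27). Then m² ≡ 21² = 441 (mod 27), and since 3 ∣ 27, also m² ≡ 0 (mod 3).

(←) This fails: take m = 0. Then 0² = 0 ≡ 0 (mod 3), yet 0 ≡ 0 (mod 27), not 21.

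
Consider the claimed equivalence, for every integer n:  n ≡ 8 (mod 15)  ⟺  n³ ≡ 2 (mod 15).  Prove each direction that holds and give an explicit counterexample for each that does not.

Both implications hold.

[⇐] Suppose n³ ≡ 2 (mod 15). The only residue r in {0, …, 14} with r³ ≡ 2 (mod 15) is r = 8, so n ≡ 8 (mod 15).

[⇒] Suppose n ≡ 8 (mod 15). Write n = 15j + 8. Then (15j + 8)³ = 3375j³ + 5400j² + 2880j + 512 = 15(225j³ + 360j² + 192j + 34) + 2, so n³ ≡ 2 (mod 15).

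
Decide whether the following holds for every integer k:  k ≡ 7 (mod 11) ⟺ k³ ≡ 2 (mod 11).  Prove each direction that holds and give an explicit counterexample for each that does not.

Both directions hold; the statement is true.

(⟸) Suppose k³ ≡ 2 (mod 11). The only residue r in {0, …, 10} with r³ ≡ 2 (mod 11) is r = 7, so k ≡ 7 (mod 11).

(⟹) Suppose k ≡ 7 (mod 11). Write k = 11j + 7. Then (11j + 7)³ = 1331j³ + 2541j² + 1617j + 343 = 11(121j³ + 231j² + 147j + 31) + 2, so k³ ≡ 2 (mod 11).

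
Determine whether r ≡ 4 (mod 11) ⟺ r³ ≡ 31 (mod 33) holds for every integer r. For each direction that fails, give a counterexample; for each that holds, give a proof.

(⟹) This fails: take r = 15. Then 15 ≡ 4 (mod 11), but 15³ = 3375 ≡ 9 (mod 33), not 31.

(⟸) Conversely, the residues r modulo 33 with r³ ≡ 31 (mod 33) are exactly {4}, and each is ≡ 4 (mod 11).

(⇒) fails; (⇐) holds.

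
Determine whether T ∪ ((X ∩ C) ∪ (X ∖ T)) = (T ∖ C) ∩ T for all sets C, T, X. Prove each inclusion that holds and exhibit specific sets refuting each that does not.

The sets are not equal: only the reverse inclusion holds.

Reverse inclusion. Let x ∈ (T ∖ C) ∩ T. Then either x ∈ T and x ∉ C, X; or x ∈ T ∩ X and x ∉ C. In each case x ∈ T ∪ ((X ∩ C) ∪ (X ∖ T)), so (T ∖ C) ∩ T ⊆ T ∪ ((X ∩ C) ∪ (X ∖ T)).

Forward inclusion. This inclusion fails. Take C = {1}, T = {1}, X = ∅; then 1 ∈ T ∪ ((X ∩ C) ∪ (X ∖ T)) but 1 ∉ (T ∖ C) ∩ T.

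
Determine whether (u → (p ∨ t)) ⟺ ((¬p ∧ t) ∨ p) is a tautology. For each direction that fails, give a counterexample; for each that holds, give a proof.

Only the reverse direction holds.

(⇐) Assume the antecedent. If p is true, u → (p ∨ t) reduces to true regardless of the other variables. If p is false, the antecedent forces (u = F, p = F, t = T) or (u = T, p = F, t = T), and u → (p ∨ t) holds there. Either way u → (p ∨ t) holds.

(⇒) This fails. Under u = F, p = F, t = F, the left side is true but the right side is false.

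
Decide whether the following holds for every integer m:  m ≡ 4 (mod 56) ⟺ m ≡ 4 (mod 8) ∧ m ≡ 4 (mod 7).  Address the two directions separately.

The biconditional holds.

[⇒] Suppose m ≡ 4 (mod 56); write m = 56j + 4. Since 8 ∣ 56, reducing mod 8 gives m ≡ 4 (mod 8); since 7 ∣ 56, reducing mod 7 gives m ≡ 4 (mod 7).

[⇐] Conversely, if m ≡ 4 (mod 8) and m ≡ 4 (mod 7), then by the Chinese remainder theorem m ≡ 4 (mod 56). This is exactly m ≡ 4 (mod 56).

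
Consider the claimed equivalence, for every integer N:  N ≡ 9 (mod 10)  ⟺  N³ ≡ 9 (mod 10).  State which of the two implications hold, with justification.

[⇒] Suppose N ≡ 9 (mod 10). Write N = 10j + 9. Then (10j + 9)³ = 1000j³ + 2700j² + 2430j + 729 = 10(100j³ + 270j² + 243j + 72) + 9, so N³ ≡ 9 (mod 10).

[⇐] For the converse, argue contrapositively. If N ≢ 9 (mod 10), then N is congruent to one of 0, 1, 2, 3, 4, 5, 6, 7, 8 modulo 10, and these give N³ ≡ 0, 1, 8, 7, 4, 5, 6, 3, 2 respectively — never 9.

Equivalent; both directions hold.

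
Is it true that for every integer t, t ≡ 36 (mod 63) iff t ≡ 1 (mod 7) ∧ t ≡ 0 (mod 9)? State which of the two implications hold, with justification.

Forward direction. Suppose t ≡ 36 (mod 63); write t = 63j + 36. Since 7 ∣ 63, reducing mod 7 gives t ≡ 36 ≡ 1 (mod 7); since 9 ∣ 63, reducing mod 9 gives t ≡ 36 ≡ 0 (mod 9).

Converse. If t ≡ 1 (mod 7) and t ≡ 0 (mod 9), then by the Chinese remainder theorem t ≡ 36 (mod 63). This is exactly t ≡ 36 (mod 63).

The biconditional holds.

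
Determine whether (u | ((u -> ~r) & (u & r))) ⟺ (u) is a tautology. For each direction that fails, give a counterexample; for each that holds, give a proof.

Both implications hold.

(⇒) Assume the antecedent. If u is true, u reduces to true regardless of the other variables. If u is false, the antecedent cannot hold. Either way u holds.

(⇐) Assume the antecedent. If u is true, u | ((u -> ~r) & (u & r)) reduces to true regardless of the other variables. If u is false, the antecedent cannot hold. Either way u | ((u -> ~r) & (u & r)) holds.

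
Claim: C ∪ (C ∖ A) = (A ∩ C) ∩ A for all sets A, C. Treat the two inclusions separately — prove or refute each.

(⟹) This inclusion fails. Take A = ∅, C = {1}; then 1 ∈ C ∪ (C ∖ A) but 1 ∉ (A ∩ C) ∩ A.

(⟸) Let x ∈ (A ∩ C) ∩ A. Then x ∈ A ∩ C, from which x ∈ C ∪ (C ∖ A).

(⊆) fails; (⊇) holds.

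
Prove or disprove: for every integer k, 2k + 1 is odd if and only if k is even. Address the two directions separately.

(⇒) This fails: take k = 7. Then 2k + 1 = 15, which is odd, yet k = 7 is odd, not even.

(⇐) Suppose k is even. Since 2 is even, 2k is even for every k, so 2k + 1 has the same parity as 1, which is odd. Hence 2k + 1 is odd.

(⇒) fails; (⇐) holds.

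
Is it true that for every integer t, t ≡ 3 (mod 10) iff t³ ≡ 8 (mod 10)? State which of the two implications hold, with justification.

(⇒) This fails: take t = 3. Then 3 ≡ 3 (mod 10), but 3³ = 27 ≡ 7 (mod 10), not 8.

(⇐) This fails: take t = 2. Then 2³ = 8 ≡ 8 (mod 10), yet 2 ≡ 2 (mod 10), not 3.

(⇒) fails and (⇐) fails.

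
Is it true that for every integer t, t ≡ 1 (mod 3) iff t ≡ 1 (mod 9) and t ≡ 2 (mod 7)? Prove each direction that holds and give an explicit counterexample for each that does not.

The forward direction fails; the converse holds.

(⟹) This fails: t = 1 gives 1 ≡ 1 (mod 3) but 1 ≡ 1 (mod 7), so the conjunction on the right does not hold.

(⟸) Conversely, if t ≡ 1 (mod 9) and t ≡ 2 (mod 7), then by the Chinese remainder theorem t ≡ 37 (mod 63). Since 37 ≡ 1 (mod 3) and 3 ∣ 63, we get t ≡ 1 (mod 3).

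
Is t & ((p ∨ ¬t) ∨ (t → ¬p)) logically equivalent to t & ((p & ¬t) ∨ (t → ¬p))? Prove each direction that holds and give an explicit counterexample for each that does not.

Converse. Assume the antecedent. If t is true, t & ((p ∨ ¬t) ∨ (t → ¬p)) reduces to true regardless of the other variables. If t is false, the antecedent cannot hold. Either way t & ((p ∨ ¬t) ∨ (t → ¬p)) holds.

Forward direction. This fails. Under t = T, p = T, the left side is true but the right side is false.

Not equivalent: only (⇐) holds.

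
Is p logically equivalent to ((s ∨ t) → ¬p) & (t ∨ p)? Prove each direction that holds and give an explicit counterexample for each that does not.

(⇒) This fails. Under p = T, t = T, s = F, the left side is true but the right side is false.

(⇐) This fails. Under p = F, t = T, s = F, the left side is false but the right side is true.

(⇒) fails and (⇐) fails.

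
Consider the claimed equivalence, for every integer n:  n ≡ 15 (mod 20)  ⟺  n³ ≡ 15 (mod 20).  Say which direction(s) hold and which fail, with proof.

Both implications hold.

(→) Suppose n ≡ 15 (mod 20). Write n = 20j + 15. Then (20j + 15)³ = 8000j³ + 18000j² + 13500j + 3375 = 20(400j³ + 900j² + 675j + 168) + 15, so n³ ≡ 15 (mod 20).

(←) Conversely, suppose n³ ≡ 15 (mod 20). The only residue r in {0, …, 19} with r³ ≡ 15 (mod 20) is r = 15, so n ≡ 15 (mod 20).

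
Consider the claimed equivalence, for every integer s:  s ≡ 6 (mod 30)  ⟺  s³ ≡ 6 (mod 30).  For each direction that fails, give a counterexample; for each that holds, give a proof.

Equivalent; both directions hold.

(⟹) Suppose s ≡ 6 (mod 30). Write s = 30j + 6. Then (30j + 6)³ = 27000j³ + 16200j² + 3240j + 216 = 30(900j³ + 540j² + 108j + 7) + 6, so s³ ≡ 6 (mod 30).

(⟸) Conversely, suppose s³ ≡ 6 (mod 30). The only residue r in {0, …, 29} with r³ ≡ 6 (mod 30) is r = 6, so s ≡ 6 (mod 30).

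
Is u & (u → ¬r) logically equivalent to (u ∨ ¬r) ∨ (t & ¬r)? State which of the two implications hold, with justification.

(⇒) Assume the antecedent. If t is true, the antecedent forces (t = T, u = T, r = F), and (u ∨ ¬r) ∨ (t & ¬r) holds there. If t is false, the antecedent forces (t = F, u = T, r = F), and (u ∨ ¬r) ∨ (t & ¬r) holds there. Either way (u ∨ ¬r) ∨ (t & ¬r) holds.

(⇐) This fails. Under t = F, u = F, r = F, the left side is false but the right side is true.

Only the forward direction holds.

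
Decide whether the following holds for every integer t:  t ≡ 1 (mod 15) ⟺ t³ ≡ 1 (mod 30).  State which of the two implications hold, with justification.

Not equivalent: only (⇐) holds.

(→) This fails: take t = 16. Then 16 ≡ 1 (mod 15), but 16³ = 4096 ≡ 16 (mod 30), not 1.

(←) Conversely, the residues r modulo 30 with r³ ≡ 1 (mod 30) are exactly {1}, and each is ≡ 1 (mod 15).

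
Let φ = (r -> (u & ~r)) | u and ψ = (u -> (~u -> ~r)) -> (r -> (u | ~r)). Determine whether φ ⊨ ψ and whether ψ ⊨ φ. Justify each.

Both implications hold.

Converse. Assume the antecedent. If r is true, the antecedent forces (r = T, u = T), and (r -> (u & ~r)) | u holds there. If r is false, (r -> (u & ~r)) | u reduces to true regardless of the other variables. Either way (r -> (u & ~r)) | u holds.

Forward direction. Assume the antecedent. If r is true, the antecedent forces (r = T, u = T), and the consequent holds there. If r is false, the consequent reduces to true regardless of the other variables. Either way the consequent holds.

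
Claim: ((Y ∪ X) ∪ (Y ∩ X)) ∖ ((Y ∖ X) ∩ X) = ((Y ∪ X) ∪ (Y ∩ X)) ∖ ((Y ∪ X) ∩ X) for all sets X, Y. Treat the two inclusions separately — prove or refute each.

(⊇) Let x ∈ ((Y ∪ X) ∪ (Y ∩ X)) ∖ ((Y ∪ X) ∩ X). Then x ∈ Y and x ∉ X, from which x ∈ ((Y ∪ X) ∪ (Y ∩ X)) ∖ ((Y ∖ X) ∩ X).

(⊆) This inclusion fails. Take X = {1}, Y = ∅; then 1 ∈ ((Y ∪ X) ∪ (Y ∩ X)) ∖ ((Y ∖ X) ∩ X) but 1 ∉ ((Y ∪ X) ∪ (Y ∩ X)) ∖ ((Y ∪ X) ∩ X).

(⊆) fails; (⊇) holds.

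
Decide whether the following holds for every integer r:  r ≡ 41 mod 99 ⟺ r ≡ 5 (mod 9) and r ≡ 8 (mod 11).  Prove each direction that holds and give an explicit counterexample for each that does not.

Both directions hold.

Forward direction. Suppose r ≡ 41 (mod 99); write r = 99j + 41. Since 9 ∣ 99, reducing mod 9 gives r ≡ 41 ≡ 5 (mod 9); since 11 ∣ 99, reducing mod 11 gives r ≡ 41 ≡ 8 (mod 11).

Converse. If r ≡ 5 (mod 9) and r ≡ 8 (mod 11), then by the Chinese remainder theorem r ≡ 41 (mod 99). This is exactly r ≡ 41 (mod 99).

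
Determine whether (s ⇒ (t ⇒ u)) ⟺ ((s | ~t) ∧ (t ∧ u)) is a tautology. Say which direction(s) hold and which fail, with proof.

Only the converse holds.

[⇒] This fails. Under t = F, u = F, s = F, the left side is true but the right side is false.

[⇐] Assume the antecedent. If t is true, the antecedent forces (t = T, u = T, s = T), and s ⇒ (t ⇒ u) holds there. If t is false, the antecedent cannot hold. Either way s ⇒ (t ⇒ u) holds.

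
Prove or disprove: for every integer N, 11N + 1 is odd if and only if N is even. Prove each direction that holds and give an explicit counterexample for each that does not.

(←) Suppose N is even; write N = 2j. Then 11N + 1 = 11·(2j) + 1 = 2·11j + 1, which is odd.

(→) Suppose 11N + 1 is odd. Since 11 is odd, 11N and N have the same parity, so 11N + 1 ≡ N + 1 (mod 2). As 1 is odd, 11N + 1 is odd exactly when N is even. Thus N is even.

Equivalent; both directions hold.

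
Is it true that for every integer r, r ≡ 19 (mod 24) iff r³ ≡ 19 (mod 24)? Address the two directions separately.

(⇒) Suppose r ≡ 19 (mod 24). Write r = 24j + 19. Then (24j + 19)³ = 13824j³ + 32832j² + 25992j + 6859 = 24(576j³ + 1368j² + 1083j + 285) + 19, so r³ ≡ 19 (mod 24).

(⇐) Conversely, suppose r³ ≡ 19 (mod 24). The only residue r in {0, …, 23} with r³ ≡ 19 (mod 24) is r = 19, so r ≡ 19 (mod 24).

Both directions hold.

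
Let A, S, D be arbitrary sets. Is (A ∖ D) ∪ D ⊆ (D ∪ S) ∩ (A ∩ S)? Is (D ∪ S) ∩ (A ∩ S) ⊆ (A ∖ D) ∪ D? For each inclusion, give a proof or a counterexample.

The sets are not equal: only the reverse inclusion holds.

(⊆) This inclusion fails. Take A = {1}, S = ∅, D = ∅; then 1 ∈ (A ∖ D) ∪ D but 1 ∉ (D ∪ S) ∩ (A ∩ S).

(⊇) Let x ∈ (D ∪ S) ∩ (A ∩ S). Then either x ∈ A ∩ S and x ∉ D; or x ∈ A ∩ S ∩ D. In each case x ∈ (A ∖ D) ∪ D, so (D ∪ S) ∩ (A ∩ S) ⊆ (A ∖ D) ∪ D.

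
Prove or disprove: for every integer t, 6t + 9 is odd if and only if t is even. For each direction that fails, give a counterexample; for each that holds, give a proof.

Not equivalent: only (⇐) holds.

(⇒) This fails: take t = 1. Then 6t + 9 = 15, which is odd, yet t = 1 is odd, not even.

(⇐) Suppose t is even. Since 6 is even, 6t is even for every t, so 6t + 9 has the same parity as 9, which is odd. Hence 6t + 9 is odd.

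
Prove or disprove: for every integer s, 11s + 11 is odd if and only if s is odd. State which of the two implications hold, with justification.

[⇒] This fails: s = 2 gives 11s + 11 = 33, which is odd, but 2 is even, not odd.

[⇐] This also fails: s = 5 is odd, but 11s + 11 = 66 is even, not odd.

Both directions fail.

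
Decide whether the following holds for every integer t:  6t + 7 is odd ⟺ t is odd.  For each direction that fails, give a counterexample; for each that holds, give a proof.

Only the reverse direction holds.

(→) This fails: take t = 2. Then 6t + 7 = 19, which is odd, yet t = 2 is even, not odd.

(←) Suppose t is odd. Since 6 is even, 6t is even for every t, so 6t + 7 has the same parity as 7, which is odd. Hence 6t + 7 is odd.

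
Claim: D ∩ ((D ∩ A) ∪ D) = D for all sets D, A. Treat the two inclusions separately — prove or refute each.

Both inclusions hold.

(⟹) Let x ∈ D ∩ ((D ∩ A) ∪ D). Then either x ∈ D and x ∉ A; or x ∈ D ∩ A. In each case x ∈ D, so D ∩ ((D ∩ A) ∪ D) ⊆ D.

(⟸) Let x ∈ D. Then either x ∈ D and x ∉ A; or x ∈ D ∩ A. In each case x ∈ D ∩ ((D ∩ A) ∪ D), so D ⊆ D ∩ ((D ∩ A) ∪ D).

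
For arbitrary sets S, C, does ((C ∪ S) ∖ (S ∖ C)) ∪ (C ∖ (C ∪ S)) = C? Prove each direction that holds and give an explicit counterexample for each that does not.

(⟹) Let x ∈ ((C ∪ S) ∖ (S ∖ C)) ∪ (C ∖ (C ∪ S)). Then either x ∈ C and x ∉ S; or x ∈ S ∩ C. In each case x ∈ C, so ((C ∪ S) ∖ (S ∖ C)) ∪ (C ∖ (C ∪ S)) ⊆ C.

(⟸) Let x ∈ C. Then either x ∈ C and x ∉ S; or x ∈ S ∩ C. In each case x ∈ ((C ∪ S) ∖ (S ∖ C)) ∪ (C ∖ (C ∪ S)), so C ⊆ ((C ∪ S) ∖ (S ∖ C)) ∪ (C ∖ (C ∪ S)).

Both inclusions hold.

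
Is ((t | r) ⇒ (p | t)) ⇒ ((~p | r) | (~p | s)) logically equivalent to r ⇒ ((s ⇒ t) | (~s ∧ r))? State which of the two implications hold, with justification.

(⟹) This fails. Under r = T, p = F, s = T, t = F, the left side is true but the right side is false.

(⟸) This fails. Under r = F, p = T, s = F, t = F, the left side is false but the right side is true.

Neither direction holds.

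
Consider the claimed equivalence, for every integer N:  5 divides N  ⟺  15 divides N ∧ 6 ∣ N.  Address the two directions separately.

Forward direction. This fails: take N = 5. Certainly 5 ∣ 5, but 15 ∤ 5.

Converse. Suppose 15 ∣ N and 6 ∣ N. Any common multiple of 15 and 6 is a multiple of their lcm; here lcm(15, 6) = 15·6/gcd(15, 6) = 90/3 = 30, so 30 ∣ N. Since 5 ∣ 30, it follows that 5 ∣ N.

The forward direction fails; the converse holds.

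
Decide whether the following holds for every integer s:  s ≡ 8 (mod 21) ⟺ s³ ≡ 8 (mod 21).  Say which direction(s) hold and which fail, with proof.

(⇒) Suppose s ≡ 8 (mod 21). Write s = 21j + 8. Then (21j + 8)³ = 9261j³ + 10584j² + 4032j + 512 = 21(441j³ + 504j² + 192j + 24) + 8, so s³ ≡ 8 (mod 21).

(⇐) This fails: take s = 2. Then 2³ = 8 ≡ 8 (mod 21), yet 2 ≡ 2 (mod 21), not 8.

Only the forward direction holds.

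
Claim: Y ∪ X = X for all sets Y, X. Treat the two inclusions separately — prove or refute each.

Reverse inclusion. Let x ∈ X. Then either x ∈ X and x ∉ Y; or x ∈ Y ∩ X. In each case x ∈ Y ∪ X, so X ⊆ Y ∪ X.

Forward inclusion. This inclusion fails. Take Y = {1}, X = ∅; then 1 ∈ Y ∪ X but 1 ∉ X.

(⊆) fails; (⊇) holds.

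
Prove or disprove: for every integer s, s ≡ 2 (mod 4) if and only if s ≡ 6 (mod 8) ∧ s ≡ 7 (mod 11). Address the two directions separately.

Only the reverse direction holds.

(→) This fails: s = 2 gives 2 ≡ 2 (mod 4) but 2 ≡ 2 (mod 8), so the conjunction on the right does not hold.

(←) Conversely, if s ≡ 6 (mod 8) and s ≡ 7 (mod 11), then by the Chinese remainder theorem s ≡ 62 (mod 88). Since 62 ≡ 2 (mod 4) and 4 ∣ 88, we get s ≡ 2 (mod 4).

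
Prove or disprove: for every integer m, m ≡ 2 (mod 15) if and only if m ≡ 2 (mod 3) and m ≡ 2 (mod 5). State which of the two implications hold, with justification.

Both implications hold.

Forward direction. Suppose m ≡ 2 (mod 15); write m = 15j + 2. Since 3 ∣ 15, reducing mod 3 gives m ≡ 2 (mod 3); since 5 ∣ 15, reducing mod 5 gives m ≡ 2 (mod 5).

Converse. If m ≡ 2 (mod 3) and m ≡ 2 (mod 5), then by the Chinese remainder theorem m ≡ 2 (mod 15). This is exactly m ≡ 2 (mod 15).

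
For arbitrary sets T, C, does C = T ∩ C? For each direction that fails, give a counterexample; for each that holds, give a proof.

Only the reverse inclusion holds.

(⟹) This inclusion fails. Take T = ∅, C = {1}; then 1 ∈ C but 1 ∉ T ∩ C.

(⟸) Let x ∈ T ∩ C. Then x ∈ T ∩ C, from which x ∈ C.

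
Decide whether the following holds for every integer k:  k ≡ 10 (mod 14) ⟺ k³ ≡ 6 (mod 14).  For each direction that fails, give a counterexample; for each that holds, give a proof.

Only the forward direction holds.

(→) Suppose k ≡ 10 (mod 14). Write k = 14j + 10. Then (14j + 10)³ = 2744j³ + 5880j² + 4200j + 1000 = 14(196j³ + 420j² + 300j + 71) + 6, so k³ ≡ 6 (mod 14).

(←) This fails: take k = 6. Then 6³ = 216 ≡ 6 (mod 14), yet 6 ≡ 6 (mod 14), not 10.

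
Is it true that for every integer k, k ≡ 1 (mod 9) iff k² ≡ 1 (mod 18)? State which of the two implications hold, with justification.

Both directions fail.

Forward direction. This fails: take k = 10. Then 10 ≡ 1 (mod 9), but 10² = 100 ≡ 10 (mod 18), not 1.

Converse. This fails: take k = 17. Then 17² = 289 ≡ 1 (mod 18), yet 17 ≡ 8 (mod 9), not 1.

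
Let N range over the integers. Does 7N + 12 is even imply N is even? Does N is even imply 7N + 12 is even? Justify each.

Both directions hold; the statement is true.

[⇒] Suppose 7N + 12 is even. Since 7 is odd, 7N and N have the same parity, so 7N + 12 ≡ N + 12 (mod 2). As 12 is even, 7N + 12 is even exactly when N is even. Thus N is even.

[⇐] Conversely, suppose N is even; write N = 2j. Then 7N + 12 = 7·(2j) + 12 = 2·7j + 12, which is even.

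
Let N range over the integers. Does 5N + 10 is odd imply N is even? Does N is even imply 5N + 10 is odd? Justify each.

Neither implication holds.

(→) This fails: N = 7 gives 5N + 10 = 45, which is odd, but 7 is odd, not even.

(←) This also fails: N = 4 is even, but 5N + 10 = 30 is even, not odd.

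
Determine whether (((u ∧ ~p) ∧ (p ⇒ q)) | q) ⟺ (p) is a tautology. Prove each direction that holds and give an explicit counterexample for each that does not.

Forward direction. This fails. Under p = F, q = T, u = F, the left side is true but the right side is false.

Converse. This fails. Under p = T, q = F, u = F, the left side is false but the right side is true.

Both directions fail.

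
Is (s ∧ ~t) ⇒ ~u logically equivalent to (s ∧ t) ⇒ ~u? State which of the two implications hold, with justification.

(⇒) fails and (⇐) fails.

(→) This fails. Under u = T, s = T, t = T, the left side is true but the right side is false.

(←) This fails. Under u = T, s = T, t = F, the left side is false but the right side is true.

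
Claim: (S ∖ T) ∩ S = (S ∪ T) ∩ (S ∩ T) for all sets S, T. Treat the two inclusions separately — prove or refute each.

(⊆) fails and (⊇) fails.

(⊆) This inclusion fails. Take S = {1}, T = ∅; then 1 ∈ (S ∖ T) ∩ S but 1 ∉ (S ∪ T) ∩ (S ∩ T).

(⊇) This inclusion fails. Take S = {1}, T = {1}; then 1 ∈ (S ∪ T) ∩ (S ∩ T) but 1 ∉ (S ∖ T) ∩ S.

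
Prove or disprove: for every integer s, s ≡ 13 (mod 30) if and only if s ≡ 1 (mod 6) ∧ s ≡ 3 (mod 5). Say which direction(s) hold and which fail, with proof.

(→) Suppose s ≡ 13 (mod 30); write s = 30j + 13. Since 6 ∣ 30, reducing mod 6 gives s ≡ 13 ≡ 1 (mod 6); since 5 ∣ 30, reducing mod 5 gives s ≡ 13 ≡ 3 (mod 5).

(←) Conversely, if s ≡ 1 (mod 6) and s ≡ 3 (mod 5), then by the Chinese remainder theorem s ≡ 13 (mod 30). This is exactly s ≡ 13 (mod 30).

The biconditional holds.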